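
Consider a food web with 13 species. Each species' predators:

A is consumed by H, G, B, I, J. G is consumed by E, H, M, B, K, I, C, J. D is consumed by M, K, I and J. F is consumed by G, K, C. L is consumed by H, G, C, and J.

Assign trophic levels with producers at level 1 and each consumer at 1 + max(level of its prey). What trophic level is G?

L is a producer → level 1.
G eats L (level 1); other prey at levels: F 1, A 1 → level 2.

Trophic level 2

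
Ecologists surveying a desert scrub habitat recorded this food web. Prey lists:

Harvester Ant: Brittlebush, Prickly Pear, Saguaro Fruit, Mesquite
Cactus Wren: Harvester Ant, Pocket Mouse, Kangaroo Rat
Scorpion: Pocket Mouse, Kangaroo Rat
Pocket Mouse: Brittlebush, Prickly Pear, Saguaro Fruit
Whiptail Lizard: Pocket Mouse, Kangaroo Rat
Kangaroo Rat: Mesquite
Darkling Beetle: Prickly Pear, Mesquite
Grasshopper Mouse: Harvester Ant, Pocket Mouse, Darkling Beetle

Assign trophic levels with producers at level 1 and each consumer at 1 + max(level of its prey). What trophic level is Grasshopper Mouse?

Trophic level 3

Brittlebush is a producer → level 1.
Harvester Ant eats Brittlebush (level 1); other prey at levels: Prickly Pear 1, Saguaro Fruit 1, Mesquite 1 → level 2.
Grasshopper Mouse eats Harvester Ant (level 2); other prey at levels: Pocket Mouse 2, Darkling Beetle 2 → level 3.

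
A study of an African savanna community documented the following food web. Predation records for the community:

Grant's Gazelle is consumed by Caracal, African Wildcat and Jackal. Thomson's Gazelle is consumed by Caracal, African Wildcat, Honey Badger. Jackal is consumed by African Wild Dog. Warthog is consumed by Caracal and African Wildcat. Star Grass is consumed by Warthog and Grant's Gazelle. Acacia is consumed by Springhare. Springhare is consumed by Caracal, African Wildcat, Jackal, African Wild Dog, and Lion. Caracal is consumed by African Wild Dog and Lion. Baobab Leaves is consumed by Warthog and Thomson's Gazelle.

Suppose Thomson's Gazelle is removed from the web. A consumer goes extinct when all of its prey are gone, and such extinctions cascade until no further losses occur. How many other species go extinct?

1

Remove Thomson's Gazelle.
Round 1: Honey Badger (all prey gone) → extinct.
No further losses. Total secondary extinctions: 1.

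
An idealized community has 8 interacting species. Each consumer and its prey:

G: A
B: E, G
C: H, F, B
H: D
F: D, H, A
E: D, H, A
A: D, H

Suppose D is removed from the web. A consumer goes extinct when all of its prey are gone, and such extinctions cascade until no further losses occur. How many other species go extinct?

Remove D.
Round 1: H (all prey gone) → extinct.
Round 2: A (all prey gone) → extinct.
Round 3: E (all prey gone), G (all prey gone), F (all prey gone) → extinct.
Round 4: B (all prey gone) → extinct.
Round 5: C (all prey gone) → extinct.
No further losses. Total secondary extinctions: 7.

7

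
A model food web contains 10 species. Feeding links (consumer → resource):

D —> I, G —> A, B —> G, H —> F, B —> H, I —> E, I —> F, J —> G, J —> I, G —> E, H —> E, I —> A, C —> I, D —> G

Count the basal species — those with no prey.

3

Basal species (no prey listed): E, F, A.
Count: 3.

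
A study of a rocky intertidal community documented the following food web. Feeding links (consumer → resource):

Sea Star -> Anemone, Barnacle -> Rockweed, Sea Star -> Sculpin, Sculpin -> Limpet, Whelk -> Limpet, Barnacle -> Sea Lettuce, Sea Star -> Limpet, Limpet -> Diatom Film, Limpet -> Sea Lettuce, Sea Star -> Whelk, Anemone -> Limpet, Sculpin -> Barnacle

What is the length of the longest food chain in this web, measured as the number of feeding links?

One longest chain: Sea Lettuce → Limpet → Whelk → Sea Star.
It has 4 species and 3 links.

3 links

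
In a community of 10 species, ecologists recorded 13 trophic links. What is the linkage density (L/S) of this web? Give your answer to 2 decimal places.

L/S = 1.30

There are L = 13 links among S = 10 species.
L/S = 13/10 = 1.3000 ≈ 1.30.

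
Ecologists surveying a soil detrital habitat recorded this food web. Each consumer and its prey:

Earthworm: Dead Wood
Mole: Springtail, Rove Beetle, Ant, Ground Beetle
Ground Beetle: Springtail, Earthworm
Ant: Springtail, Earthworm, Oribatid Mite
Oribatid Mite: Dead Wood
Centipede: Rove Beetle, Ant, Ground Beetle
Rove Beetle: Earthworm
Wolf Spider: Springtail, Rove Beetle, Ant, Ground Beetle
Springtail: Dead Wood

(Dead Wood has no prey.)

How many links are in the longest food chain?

One longest chain: Dead Wood → Earthworm → Rove Beetle → Centipede.
It has 4 species and 3 links.

3 links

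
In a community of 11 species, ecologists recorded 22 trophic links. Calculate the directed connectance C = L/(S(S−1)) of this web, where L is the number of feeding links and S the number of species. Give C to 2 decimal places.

C = 0.20

The web has S = 11 species and L = 22 feeding links.
C = L / (S(S−1)) = 22 / 110 = 0.2000 ≈ 0.20.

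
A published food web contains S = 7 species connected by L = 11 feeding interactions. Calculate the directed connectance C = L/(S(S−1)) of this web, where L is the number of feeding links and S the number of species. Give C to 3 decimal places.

The web has S = 7 species and L = 11 feeding links.
C = L / (S(S−1)) = 11 / 42 = 0.2619 ≈ 0.262.

C = 0.262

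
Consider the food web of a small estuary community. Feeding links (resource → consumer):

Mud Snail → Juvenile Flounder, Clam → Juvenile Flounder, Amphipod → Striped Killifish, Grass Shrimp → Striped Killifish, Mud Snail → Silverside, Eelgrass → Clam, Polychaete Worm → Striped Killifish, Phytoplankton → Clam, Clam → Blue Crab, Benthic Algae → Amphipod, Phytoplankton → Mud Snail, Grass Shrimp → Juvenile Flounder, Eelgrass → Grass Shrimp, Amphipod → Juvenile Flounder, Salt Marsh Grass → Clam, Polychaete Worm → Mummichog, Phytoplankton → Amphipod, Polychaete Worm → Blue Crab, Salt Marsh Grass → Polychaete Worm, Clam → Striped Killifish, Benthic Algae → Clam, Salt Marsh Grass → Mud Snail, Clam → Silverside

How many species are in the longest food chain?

One longest chain: Eelgrass → Clam → Silverside.
It has 3 species and 2 links.

3 species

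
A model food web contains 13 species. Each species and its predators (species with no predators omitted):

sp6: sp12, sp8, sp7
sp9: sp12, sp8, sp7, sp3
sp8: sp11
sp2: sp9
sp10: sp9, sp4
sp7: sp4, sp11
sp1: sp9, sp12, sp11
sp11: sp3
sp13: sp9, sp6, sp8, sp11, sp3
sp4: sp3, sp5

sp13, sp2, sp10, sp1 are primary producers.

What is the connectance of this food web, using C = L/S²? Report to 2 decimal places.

C = 0.14

The web has S = 13 species and L = 24 feeding links.
C = L / S² = 24 / 169 = 0.1420 ≈ 0.14.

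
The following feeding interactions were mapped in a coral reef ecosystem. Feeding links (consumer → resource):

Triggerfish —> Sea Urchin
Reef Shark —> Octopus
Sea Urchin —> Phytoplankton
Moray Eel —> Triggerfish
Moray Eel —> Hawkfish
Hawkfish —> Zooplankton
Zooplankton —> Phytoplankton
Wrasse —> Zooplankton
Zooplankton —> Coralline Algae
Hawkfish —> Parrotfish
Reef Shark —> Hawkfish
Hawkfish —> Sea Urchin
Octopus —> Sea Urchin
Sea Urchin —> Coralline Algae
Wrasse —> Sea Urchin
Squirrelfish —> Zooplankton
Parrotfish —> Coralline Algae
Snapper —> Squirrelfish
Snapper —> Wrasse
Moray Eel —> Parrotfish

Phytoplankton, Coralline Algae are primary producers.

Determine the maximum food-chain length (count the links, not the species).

One longest chain: Phytoplankton → Sea Urchin → Hawkfish → Moray Eel.
It has 4 species and 3 links.

3 links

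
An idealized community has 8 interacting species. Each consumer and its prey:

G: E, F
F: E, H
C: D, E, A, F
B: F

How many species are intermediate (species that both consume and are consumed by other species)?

Intermediate species (has both prey and predators): F.
Count: 1.

1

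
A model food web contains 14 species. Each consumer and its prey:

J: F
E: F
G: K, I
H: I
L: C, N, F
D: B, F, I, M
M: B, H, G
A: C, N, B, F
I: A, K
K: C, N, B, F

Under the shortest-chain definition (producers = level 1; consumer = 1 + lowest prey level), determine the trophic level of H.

C is a producer → level 1.
A eats C → level 2.
I eats A → level 3.
H eats I → level 4.
No prey of H is below level 3, so 4 is the minimum.

Trophic level 4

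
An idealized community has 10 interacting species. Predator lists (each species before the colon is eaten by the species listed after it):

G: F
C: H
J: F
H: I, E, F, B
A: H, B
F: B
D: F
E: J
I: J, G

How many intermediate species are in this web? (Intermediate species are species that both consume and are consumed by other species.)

6

Intermediate species (has both prey and predators): H, I, E, J, G, F.
Count: 6.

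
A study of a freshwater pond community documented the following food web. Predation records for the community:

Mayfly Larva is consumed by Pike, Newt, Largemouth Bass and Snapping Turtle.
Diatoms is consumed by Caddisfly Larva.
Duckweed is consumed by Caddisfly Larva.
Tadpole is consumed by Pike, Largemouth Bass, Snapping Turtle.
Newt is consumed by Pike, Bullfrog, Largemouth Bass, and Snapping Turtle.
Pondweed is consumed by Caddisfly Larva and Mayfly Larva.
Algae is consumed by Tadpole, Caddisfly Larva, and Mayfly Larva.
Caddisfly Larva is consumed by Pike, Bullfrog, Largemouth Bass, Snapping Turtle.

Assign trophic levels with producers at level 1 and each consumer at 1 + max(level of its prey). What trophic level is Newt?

Algae is a producer → level 1.
Mayfly Larva eats Algae (level 1); other prey at levels: Pondweed 1 → level 2.
Newt eats Mayfly Larva → level 3.

Trophic level 3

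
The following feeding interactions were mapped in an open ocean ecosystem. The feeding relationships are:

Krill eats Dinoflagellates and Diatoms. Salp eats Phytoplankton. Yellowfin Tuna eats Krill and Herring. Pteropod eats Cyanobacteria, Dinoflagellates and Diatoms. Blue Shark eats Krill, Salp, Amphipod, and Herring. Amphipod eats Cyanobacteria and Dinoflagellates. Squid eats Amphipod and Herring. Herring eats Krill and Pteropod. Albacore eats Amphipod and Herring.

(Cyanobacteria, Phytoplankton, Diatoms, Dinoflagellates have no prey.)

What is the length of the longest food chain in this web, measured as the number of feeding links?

One longest chain: Cyanobacteria → Pteropod → Herring → Albacore.
It has 4 species and 3 links.

3 links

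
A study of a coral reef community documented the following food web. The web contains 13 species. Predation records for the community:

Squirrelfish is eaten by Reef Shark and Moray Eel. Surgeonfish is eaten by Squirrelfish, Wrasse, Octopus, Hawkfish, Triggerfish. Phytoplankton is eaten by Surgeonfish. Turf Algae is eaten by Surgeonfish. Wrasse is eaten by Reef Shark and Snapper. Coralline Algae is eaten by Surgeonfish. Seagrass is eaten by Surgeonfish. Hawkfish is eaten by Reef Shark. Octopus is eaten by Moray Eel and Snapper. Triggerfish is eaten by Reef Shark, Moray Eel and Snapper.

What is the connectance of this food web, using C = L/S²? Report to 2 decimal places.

C = 0.11

The web has S = 13 species and L = 19 feeding links.
C = L / S² = 19 / 169 = 0.1124 ≈ 0.11.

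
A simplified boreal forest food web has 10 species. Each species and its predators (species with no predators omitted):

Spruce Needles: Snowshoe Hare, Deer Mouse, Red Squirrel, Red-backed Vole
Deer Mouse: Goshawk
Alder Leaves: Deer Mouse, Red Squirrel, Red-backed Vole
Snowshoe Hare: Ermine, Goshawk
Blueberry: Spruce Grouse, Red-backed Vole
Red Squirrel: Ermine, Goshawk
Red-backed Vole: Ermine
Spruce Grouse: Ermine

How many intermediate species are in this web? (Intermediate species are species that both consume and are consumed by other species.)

Intermediate species (has both prey and predators): Snowshoe Hare, Deer Mouse, Spruce Grouse, Red Squirrel, Red-backed Vole.
Count: 5.

5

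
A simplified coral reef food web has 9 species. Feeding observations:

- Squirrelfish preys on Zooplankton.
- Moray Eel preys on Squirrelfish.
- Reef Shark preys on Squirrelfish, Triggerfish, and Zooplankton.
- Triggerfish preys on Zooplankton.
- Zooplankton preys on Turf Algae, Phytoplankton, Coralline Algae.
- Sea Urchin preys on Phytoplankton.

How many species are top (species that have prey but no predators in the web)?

3

Top species (has prey, but nothing eats it): Sea Urchin, Reef Shark, Moray Eel.
Count: 3.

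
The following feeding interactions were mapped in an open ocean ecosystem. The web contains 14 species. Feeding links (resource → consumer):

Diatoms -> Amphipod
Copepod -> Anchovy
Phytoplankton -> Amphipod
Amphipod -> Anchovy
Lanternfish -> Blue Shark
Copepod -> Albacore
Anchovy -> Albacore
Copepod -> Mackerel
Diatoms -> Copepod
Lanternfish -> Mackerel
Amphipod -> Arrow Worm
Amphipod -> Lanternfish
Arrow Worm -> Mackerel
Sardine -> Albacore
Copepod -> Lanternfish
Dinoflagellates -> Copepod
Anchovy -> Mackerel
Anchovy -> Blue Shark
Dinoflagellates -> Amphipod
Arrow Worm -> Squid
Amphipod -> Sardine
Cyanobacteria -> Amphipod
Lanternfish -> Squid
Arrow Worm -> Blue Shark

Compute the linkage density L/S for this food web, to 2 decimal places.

There are L = 24 links among S = 14 species.
L/S = 24/14 = 1.7143 ≈ 1.71.

L/S = 1.71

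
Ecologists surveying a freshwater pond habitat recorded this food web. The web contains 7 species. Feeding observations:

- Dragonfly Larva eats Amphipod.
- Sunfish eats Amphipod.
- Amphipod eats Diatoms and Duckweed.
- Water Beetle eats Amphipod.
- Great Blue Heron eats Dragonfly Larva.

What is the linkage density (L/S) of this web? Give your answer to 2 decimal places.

L/S = 0.86

There are L = 6 links among S = 7 species.
L/S = 6/7 = 0.8571 ≈ 0.86.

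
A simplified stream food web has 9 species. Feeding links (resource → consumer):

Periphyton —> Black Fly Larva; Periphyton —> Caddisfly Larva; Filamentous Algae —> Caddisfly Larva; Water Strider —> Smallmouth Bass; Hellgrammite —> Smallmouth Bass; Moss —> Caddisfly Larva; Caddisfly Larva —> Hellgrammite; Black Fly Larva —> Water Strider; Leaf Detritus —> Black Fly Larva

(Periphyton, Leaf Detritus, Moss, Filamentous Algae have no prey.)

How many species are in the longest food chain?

One longest chain: Periphyton → Caddisfly Larva → Hellgrammite → Smallmouth Bass.
It has 4 species and 3 links.

4 species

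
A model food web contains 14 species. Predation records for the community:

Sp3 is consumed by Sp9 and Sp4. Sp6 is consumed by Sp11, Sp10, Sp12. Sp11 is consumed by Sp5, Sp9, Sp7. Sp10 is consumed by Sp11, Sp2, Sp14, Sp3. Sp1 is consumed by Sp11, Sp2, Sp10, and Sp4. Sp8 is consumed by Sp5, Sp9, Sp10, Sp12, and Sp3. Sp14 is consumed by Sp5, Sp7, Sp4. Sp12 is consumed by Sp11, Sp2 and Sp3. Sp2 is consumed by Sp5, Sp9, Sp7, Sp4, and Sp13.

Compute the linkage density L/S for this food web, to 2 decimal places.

There are L = 32 links among S = 14 species.
L/S = 32/14 = 2.2857 ≈ 2.29.

L/S = 2.29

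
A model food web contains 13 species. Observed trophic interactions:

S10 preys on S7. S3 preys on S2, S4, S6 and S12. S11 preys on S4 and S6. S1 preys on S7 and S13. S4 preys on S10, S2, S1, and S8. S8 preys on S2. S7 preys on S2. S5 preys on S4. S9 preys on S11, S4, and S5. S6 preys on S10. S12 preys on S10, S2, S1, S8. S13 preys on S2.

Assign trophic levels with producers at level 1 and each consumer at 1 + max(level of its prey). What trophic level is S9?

S2 is a producer → level 1.
S7 eats S2 → level 2.
S10 eats S7 → level 3.
S6 eats S10 → level 4.
S11 eats S6 (level 4); other prey at levels: S4 4 → level 5.
S9 eats S11 (level 5); other prey at levels: S4 4, S5 5 → level 6.

Trophic level 6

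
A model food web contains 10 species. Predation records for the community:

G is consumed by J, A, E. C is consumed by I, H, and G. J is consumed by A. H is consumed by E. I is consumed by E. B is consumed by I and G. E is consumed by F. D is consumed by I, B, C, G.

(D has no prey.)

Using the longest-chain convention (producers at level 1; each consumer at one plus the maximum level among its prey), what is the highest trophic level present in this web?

Producers (level 1): D.
D → B → G → J → A gives A level 5.
No species has a prey at level 5, so no species reaches level 6.

5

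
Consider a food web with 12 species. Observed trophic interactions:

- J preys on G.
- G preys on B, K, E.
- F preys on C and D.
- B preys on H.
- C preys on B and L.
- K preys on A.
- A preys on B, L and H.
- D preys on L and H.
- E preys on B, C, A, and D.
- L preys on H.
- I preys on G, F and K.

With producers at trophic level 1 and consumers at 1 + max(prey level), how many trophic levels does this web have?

Producers (level 1): H.
H → L → D → E → G → I gives I level 6.
No species has a prey at level 6, so no species reaches level 7.

6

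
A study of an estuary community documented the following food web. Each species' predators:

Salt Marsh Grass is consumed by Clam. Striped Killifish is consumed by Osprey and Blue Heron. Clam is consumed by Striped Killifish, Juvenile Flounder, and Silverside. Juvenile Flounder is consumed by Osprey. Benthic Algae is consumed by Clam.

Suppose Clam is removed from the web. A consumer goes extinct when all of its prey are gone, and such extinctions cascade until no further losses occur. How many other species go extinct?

5

Remove Clam.
Round 1: Striped Killifish (all prey gone), Silverside (all prey gone), Juvenile Flounder (all prey gone) → extinct.
Round 2: Blue Heron (all prey gone), Osprey (all prey gone) → extinct.
No further losses. Total secondary extinctions: 5.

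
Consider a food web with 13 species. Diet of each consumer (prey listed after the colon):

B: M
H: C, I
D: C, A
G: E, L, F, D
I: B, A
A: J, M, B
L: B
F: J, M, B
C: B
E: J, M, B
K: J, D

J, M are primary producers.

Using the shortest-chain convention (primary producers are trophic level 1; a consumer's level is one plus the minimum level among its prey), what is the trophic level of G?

J is a producer → level 1.
E eats J → level 2.
G eats E → level 3.
No prey of G is below level 2, so 3 is the minimum.

Trophic level 3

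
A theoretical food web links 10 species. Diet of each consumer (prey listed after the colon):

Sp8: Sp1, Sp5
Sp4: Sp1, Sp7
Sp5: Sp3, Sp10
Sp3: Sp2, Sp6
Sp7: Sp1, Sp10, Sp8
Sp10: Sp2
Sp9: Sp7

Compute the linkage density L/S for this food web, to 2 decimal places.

L/S = 1.30

There are L = 13 links among S = 10 species.
L/S = 13/10 = 1.3000 ≈ 1.30.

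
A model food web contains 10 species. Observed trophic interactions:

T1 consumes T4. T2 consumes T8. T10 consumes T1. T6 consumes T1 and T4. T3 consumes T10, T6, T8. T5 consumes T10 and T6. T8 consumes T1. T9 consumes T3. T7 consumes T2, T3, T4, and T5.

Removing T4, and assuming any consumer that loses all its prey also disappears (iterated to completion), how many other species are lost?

Remove T4.
Round 1: T1 (all prey gone) → extinct.
Round 2: T10 (all prey gone), T6 (all prey gone), T8 (all prey gone) → extinct.
Round 3: T3 (all prey gone), T2 (all prey gone), T5 (all prey gone) → extinct.
Round 4: T9 (all prey gone), T7 (all prey gone) → extinct.
No further losses. Total secondary extinctions: 9.

9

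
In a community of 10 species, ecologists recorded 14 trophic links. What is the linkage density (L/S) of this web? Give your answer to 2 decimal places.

L/S = 1.40

There are L = 14 links among S = 10 species.
L/S = 14/10 = 1.4000 ≈ 1.40.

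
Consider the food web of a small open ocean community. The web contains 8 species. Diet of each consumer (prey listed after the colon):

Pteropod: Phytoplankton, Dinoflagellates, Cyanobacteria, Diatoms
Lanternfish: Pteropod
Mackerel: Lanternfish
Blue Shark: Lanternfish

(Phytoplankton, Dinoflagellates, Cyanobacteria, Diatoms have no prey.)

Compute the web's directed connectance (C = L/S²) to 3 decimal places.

The web has S = 8 species and L = 7 feeding links.
C = L / S² = 7 / 64 = 0.1094 ≈ 0.109.

C = 0.109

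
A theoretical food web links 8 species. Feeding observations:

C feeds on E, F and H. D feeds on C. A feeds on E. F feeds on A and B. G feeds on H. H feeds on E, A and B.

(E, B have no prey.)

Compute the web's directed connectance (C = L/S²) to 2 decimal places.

C = 0.17

The web has S = 8 species and L = 11 feeding links.
C = L / S² = 11 / 64 = 0.1719 ≈ 0.17.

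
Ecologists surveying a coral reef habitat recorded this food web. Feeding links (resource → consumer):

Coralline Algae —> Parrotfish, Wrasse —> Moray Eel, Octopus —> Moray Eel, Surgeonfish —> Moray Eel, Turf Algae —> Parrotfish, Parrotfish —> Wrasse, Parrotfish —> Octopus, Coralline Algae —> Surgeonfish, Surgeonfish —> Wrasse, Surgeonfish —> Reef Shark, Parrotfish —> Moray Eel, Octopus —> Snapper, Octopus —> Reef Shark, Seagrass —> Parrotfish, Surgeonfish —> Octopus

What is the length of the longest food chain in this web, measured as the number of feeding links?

3 links

One longest chain: Seagrass → Parrotfish → Octopus → Reef Shark.
It has 4 species and 3 links.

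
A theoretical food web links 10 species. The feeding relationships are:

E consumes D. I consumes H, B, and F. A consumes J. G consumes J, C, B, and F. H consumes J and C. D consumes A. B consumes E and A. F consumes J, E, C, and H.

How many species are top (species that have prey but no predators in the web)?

Top species (has prey, but nothing eats it): I, G.
Count: 2.

2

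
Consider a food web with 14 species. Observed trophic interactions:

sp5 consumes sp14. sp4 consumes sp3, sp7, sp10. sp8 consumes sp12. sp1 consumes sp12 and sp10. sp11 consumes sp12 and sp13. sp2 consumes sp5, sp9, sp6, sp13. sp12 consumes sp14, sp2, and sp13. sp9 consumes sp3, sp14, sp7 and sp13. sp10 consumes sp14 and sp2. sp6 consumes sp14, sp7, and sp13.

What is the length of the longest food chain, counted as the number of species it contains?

One longest chain: sp3 → sp9 → sp2 → sp12 → sp8.
It has 5 species and 4 links.

5 species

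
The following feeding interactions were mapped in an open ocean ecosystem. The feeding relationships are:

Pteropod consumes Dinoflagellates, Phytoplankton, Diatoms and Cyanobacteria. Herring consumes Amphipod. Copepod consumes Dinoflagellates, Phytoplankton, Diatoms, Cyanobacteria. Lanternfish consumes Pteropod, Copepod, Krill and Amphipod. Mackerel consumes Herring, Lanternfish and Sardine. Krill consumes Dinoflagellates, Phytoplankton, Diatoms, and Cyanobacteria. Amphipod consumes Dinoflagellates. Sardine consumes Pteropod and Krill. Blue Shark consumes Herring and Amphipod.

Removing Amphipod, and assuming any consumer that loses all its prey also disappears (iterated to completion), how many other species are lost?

2

Remove Amphipod.
Round 1: Herring (all prey gone) → extinct.
Round 2: Blue Shark (all prey gone) → extinct.
No further losses. Total secondary extinctions: 2.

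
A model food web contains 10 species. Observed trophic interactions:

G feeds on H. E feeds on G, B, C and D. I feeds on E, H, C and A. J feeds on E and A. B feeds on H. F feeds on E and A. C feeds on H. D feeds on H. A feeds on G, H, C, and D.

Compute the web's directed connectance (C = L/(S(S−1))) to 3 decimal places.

The web has S = 10 species and L = 20 feeding links.
C = L / (S(S−1)) = 20 / 90 = 0.2222 ≈ 0.222.

C = 0.222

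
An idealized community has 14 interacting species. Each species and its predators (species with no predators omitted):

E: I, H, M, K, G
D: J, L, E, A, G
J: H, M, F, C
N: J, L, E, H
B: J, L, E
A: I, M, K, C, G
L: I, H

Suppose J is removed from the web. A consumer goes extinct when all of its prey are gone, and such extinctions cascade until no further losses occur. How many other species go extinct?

Remove J.
Round 1: F (all prey gone) → extinct.
No further losses. Total secondary extinctions: 1.

1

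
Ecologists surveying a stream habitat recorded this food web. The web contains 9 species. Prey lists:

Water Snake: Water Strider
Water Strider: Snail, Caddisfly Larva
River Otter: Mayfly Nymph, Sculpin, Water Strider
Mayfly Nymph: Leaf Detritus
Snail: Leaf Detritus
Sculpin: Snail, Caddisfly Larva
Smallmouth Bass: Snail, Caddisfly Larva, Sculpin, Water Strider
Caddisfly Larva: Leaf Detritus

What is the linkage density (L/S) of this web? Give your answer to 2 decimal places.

L/S = 1.67

There are L = 15 links among S = 9 species.
L/S = 15/9 = 1.6667 ≈ 1.67.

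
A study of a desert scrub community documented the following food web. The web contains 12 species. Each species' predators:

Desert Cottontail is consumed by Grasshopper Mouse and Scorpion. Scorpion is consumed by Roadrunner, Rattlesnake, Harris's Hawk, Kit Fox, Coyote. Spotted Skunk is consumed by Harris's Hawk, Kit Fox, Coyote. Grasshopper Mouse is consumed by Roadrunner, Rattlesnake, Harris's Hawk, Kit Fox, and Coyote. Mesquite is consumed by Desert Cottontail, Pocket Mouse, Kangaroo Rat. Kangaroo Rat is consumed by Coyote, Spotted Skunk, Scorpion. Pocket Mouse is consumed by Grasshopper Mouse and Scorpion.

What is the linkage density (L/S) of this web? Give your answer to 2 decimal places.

There are L = 23 links among S = 12 species.
L/S = 23/12 = 1.9167 ≈ 1.92.

L/S = 1.92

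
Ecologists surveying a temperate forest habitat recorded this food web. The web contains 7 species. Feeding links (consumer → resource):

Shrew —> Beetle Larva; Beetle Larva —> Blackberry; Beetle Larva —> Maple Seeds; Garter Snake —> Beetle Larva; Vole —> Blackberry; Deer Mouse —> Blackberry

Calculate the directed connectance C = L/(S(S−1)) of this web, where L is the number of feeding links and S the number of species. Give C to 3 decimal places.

C = 0.143

The web has S = 7 species and L = 6 feeding links.
C = L / (S(S−1)) = 6 / 42 = 0.1429 ≈ 0.143.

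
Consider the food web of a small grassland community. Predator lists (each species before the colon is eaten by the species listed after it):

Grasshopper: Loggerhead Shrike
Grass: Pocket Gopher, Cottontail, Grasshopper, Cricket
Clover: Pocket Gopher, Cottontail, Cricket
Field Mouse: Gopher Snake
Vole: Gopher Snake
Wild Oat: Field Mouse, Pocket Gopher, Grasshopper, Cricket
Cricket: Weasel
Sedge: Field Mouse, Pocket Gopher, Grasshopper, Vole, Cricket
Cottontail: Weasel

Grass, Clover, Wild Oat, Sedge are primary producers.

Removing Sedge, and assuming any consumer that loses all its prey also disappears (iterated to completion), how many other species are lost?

1

Remove Sedge.
Round 1: Vole (all prey gone) → extinct.
No further losses. Total secondary extinctions: 1.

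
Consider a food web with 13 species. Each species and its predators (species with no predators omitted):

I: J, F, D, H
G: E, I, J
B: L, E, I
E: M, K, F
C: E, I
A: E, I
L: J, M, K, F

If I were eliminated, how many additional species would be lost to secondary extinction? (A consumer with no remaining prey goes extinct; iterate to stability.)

2

Remove I.
Round 1: D (all prey gone), H (all prey gone) → extinct.
No further losses. Total secondary extinctions: 2.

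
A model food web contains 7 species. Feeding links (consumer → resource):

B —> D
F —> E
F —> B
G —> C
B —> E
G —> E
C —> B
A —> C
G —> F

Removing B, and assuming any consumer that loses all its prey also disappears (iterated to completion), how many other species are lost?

2

Remove B.
Round 1: C (all prey gone) → extinct.
Round 2: A (all prey gone) → extinct.
No further losses. Total secondary extinctions: 2.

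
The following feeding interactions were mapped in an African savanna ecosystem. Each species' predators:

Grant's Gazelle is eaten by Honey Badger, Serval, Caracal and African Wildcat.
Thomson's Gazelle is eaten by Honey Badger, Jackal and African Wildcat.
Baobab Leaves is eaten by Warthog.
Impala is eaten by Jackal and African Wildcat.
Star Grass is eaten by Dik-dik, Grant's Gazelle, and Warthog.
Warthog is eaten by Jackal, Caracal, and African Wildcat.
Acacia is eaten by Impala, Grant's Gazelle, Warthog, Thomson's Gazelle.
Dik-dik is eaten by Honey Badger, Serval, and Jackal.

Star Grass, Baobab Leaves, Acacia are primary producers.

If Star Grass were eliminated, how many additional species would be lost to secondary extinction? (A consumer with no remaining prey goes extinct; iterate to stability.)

1

Remove Star Grass.
Round 1: Dik-dik (all prey gone) → extinct.
No further losses. Total secondary extinctions: 1.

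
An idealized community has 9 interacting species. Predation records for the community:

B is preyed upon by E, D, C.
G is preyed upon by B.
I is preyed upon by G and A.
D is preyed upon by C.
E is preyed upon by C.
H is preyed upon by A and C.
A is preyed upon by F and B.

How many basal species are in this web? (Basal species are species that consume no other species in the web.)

Basal species (no prey listed): I, H.
Count: 2.

2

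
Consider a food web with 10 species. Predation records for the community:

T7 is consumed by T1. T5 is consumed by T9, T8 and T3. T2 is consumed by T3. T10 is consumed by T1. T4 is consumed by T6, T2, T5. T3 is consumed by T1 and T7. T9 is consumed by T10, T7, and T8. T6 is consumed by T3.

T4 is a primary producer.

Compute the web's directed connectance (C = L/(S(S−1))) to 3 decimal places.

C = 0.167

The web has S = 10 species and L = 15 feeding links.
C = L / (S(S−1)) = 15 / 90 = 0.1667 ≈ 0.167.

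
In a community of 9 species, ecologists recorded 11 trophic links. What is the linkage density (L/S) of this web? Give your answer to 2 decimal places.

L/S = 1.22

There are L = 11 links among S = 9 species.
L/S = 11/9 = 1.2222 ≈ 1.22.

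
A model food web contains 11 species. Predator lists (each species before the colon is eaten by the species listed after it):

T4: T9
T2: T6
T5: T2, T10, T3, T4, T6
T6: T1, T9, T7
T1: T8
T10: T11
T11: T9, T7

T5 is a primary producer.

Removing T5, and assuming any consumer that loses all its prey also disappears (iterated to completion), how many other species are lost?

10

Remove T5.
Round 1: T2 (all prey gone), T10 (all prey gone), T3 (all prey gone), T4 (all prey gone) → extinct.
Round 2: T6 (all prey gone), T11 (all prey gone) → extinct.
Round 3: T1 (all prey gone), T9 (all prey gone), T7 (all prey gone) → extinct.
Round 4: T8 (all prey gone) → extinct.
No further losses. Total secondary extinctions: 10.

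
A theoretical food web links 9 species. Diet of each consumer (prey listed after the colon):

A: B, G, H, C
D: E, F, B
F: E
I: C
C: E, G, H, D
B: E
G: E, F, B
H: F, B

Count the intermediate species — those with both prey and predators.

Intermediate species (has both prey and predators): F, B, G, H, D, C.
Count: 6.

6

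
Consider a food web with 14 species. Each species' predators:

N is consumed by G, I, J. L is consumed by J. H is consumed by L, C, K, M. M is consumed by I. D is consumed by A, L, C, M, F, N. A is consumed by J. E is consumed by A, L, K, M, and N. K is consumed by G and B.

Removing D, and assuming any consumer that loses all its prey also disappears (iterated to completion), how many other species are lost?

Remove D.
Round 1: F (all prey gone) → extinct.
No further losses. Total secondary extinctions: 1.

1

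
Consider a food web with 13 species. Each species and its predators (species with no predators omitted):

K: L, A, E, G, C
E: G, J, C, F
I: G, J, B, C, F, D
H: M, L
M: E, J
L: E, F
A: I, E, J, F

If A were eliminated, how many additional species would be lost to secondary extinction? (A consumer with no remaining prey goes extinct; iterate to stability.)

3

Remove A.
Round 1: I (all prey gone) → extinct.
Round 2: B (all prey gone), D (all prey gone) → extinct.
No further losses. Total secondary extinctions: 3.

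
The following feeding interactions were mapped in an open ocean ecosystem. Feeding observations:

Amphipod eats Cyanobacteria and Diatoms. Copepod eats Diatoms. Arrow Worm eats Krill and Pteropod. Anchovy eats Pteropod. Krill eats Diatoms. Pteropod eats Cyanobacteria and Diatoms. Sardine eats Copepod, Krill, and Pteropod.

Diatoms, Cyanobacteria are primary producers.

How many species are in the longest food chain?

3 species

One longest chain: Diatoms → Copepod → Sardine.
It has 3 species and 2 links.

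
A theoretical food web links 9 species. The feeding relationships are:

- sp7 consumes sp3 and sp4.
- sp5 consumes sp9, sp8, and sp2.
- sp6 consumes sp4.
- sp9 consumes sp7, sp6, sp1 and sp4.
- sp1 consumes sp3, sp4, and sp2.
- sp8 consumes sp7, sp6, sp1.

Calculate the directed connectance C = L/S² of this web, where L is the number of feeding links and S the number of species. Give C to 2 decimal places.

C = 0.20

The web has S = 9 species and L = 16 feeding links.
C = L / S² = 16 / 81 = 0.1975 ≈ 0.20.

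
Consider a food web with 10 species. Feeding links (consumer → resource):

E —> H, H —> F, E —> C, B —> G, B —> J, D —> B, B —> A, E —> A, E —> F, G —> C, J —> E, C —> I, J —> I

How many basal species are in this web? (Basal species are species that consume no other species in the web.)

3

Basal species (no prey listed): A, F, I.
Count: 3.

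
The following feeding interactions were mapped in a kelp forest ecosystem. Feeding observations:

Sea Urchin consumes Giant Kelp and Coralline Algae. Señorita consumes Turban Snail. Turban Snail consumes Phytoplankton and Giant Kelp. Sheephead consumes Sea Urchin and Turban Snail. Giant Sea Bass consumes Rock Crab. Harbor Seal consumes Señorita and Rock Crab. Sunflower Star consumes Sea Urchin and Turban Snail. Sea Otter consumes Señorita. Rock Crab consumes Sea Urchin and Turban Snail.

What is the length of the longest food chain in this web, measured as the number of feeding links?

3 links

One longest chain: Coralline Algae → Sea Urchin → Rock Crab → Giant Sea Bass.
It has 4 species and 3 links.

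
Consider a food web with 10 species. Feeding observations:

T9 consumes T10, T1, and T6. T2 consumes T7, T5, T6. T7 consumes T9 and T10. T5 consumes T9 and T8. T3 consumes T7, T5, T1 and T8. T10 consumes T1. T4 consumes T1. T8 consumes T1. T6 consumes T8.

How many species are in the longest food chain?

6 species

One longest chain: T1 → T8 → T6 → T9 → T5 → T2.
It has 6 species and 5 links.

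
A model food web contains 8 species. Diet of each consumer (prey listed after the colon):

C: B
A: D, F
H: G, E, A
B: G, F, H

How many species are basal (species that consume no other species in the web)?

Basal species (no prey listed): G, D, E, F.
Count: 4.

4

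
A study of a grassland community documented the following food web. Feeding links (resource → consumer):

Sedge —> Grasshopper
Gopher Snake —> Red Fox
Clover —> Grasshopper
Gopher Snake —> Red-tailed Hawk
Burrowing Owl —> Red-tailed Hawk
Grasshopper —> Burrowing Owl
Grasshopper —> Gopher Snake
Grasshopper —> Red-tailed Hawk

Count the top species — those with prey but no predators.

Top species (has prey, but nothing eats it): Red-tailed Hawk, Red Fox.
Count: 2.

2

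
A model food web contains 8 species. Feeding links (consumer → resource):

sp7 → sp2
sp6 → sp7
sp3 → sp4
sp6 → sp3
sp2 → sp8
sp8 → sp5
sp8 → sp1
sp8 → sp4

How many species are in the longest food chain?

One longest chain: sp1 → sp8 → sp2 → sp7 → sp6.
It has 5 species and 4 links.

5 species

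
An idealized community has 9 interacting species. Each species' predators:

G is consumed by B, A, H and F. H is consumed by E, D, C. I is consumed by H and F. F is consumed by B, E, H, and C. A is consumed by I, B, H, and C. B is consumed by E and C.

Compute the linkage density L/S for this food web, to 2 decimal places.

L/S = 2.11

There are L = 19 links among S = 9 species.
L/S = 19/9 = 2.1111 ≈ 2.11.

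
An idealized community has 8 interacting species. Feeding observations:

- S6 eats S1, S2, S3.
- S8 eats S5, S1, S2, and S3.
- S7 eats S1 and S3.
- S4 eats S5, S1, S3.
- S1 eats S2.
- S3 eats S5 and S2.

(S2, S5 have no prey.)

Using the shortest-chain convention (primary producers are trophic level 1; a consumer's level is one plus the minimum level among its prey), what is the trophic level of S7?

Trophic level 3

S2 is a producer → level 1.
S1 eats S2 → level 2.
S7 eats S1 → level 3.
No prey of S7 is below level 2, so 3 is the minimum.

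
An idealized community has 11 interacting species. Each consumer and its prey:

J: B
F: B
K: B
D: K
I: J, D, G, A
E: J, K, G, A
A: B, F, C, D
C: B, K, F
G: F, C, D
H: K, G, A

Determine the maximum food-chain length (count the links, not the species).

One longest chain: B → K → C → G → I.
It has 5 species and 4 links.

4 links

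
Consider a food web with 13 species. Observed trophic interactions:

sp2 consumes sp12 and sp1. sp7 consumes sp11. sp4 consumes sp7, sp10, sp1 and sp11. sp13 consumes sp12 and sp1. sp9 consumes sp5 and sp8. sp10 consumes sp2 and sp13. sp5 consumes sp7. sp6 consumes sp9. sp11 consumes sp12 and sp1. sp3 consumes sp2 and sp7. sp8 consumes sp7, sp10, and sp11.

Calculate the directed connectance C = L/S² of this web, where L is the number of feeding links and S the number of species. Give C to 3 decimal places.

The web has S = 13 species and L = 22 feeding links.
C = L / S² = 22 / 169 = 0.1302 ≈ 0.130.

C = 0.130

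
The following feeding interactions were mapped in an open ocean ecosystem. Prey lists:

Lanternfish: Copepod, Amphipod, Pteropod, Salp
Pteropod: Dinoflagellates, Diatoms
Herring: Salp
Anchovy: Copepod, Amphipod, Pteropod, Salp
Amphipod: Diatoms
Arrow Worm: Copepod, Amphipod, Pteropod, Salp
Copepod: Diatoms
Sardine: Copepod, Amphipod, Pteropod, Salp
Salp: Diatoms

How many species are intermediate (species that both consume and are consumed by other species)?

4

Intermediate species (has both prey and predators): Copepod, Amphipod, Pteropod, Salp.
Count: 4.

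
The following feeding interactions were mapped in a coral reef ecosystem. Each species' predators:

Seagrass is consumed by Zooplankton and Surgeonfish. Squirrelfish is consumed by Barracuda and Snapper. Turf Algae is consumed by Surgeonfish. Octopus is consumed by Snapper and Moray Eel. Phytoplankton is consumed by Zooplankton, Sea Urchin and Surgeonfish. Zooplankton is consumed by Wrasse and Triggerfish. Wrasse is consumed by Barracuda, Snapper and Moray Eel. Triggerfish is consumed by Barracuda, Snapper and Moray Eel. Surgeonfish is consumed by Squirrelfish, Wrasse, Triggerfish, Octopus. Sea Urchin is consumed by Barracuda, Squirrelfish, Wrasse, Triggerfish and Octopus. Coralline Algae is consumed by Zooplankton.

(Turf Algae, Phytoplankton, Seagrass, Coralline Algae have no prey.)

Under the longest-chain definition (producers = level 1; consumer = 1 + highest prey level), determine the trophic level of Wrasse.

Turf Algae is a producer → level 1.
Surgeonfish eats Turf Algae (level 1); other prey at levels: Phytoplankton 1, Seagrass 1 → level 2.
Wrasse eats Surgeonfish (level 2); other prey at levels: Zooplankton 2, Sea Urchin 2 → level 3.

Trophic level 3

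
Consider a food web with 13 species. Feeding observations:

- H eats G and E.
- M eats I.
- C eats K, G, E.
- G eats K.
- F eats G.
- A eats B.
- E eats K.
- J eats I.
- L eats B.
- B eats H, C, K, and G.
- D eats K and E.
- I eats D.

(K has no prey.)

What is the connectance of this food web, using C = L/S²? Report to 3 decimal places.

The web has S = 13 species and L = 19 feeding links.
C = L / S² = 19 / 169 = 0.1124 ≈ 0.112.

C = 0.112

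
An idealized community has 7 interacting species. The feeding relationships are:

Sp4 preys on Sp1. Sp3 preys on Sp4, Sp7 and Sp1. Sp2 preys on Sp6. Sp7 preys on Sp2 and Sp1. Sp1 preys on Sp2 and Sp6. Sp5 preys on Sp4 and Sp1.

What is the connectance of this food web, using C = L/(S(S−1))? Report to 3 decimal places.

The web has S = 7 species and L = 11 feeding links.
C = L / (S(S−1)) = 11 / 42 = 0.2619 ≈ 0.262.

C = 0.262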